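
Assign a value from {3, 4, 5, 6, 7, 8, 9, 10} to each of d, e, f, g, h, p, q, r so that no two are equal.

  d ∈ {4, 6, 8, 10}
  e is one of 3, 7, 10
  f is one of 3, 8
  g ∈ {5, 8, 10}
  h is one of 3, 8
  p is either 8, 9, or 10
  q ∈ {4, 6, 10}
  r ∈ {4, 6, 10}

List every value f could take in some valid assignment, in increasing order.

Among the 8 variables, 5 fits only g (and all 8 values in {3, 4, 5, 6, 7, 8, 9, 10} must be used), so g = 5.
Among the 7 still-open variables, 7 fits only e (and all 7 values in {3, 4, 6, 7, 8, 9, 10} must be used), so e = 7.
The 6 still-open variables together cover exactly {3, 4, 6, 8, 9, 10} — 6 values for 6 variables — and 9 appears only in p's list, so p = 9.
f and h share exactly the 2 values {3, 8}; by pigeonhole those values go to them, so strike 3, 8 from d.
No further eliminations apply; f can still be any of 3, 8.

3, 8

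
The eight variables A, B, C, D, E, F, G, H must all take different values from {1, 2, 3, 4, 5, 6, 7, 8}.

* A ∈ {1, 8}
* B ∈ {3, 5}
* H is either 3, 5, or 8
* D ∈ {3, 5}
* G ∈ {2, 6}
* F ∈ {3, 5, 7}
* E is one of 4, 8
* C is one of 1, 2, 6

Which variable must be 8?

H

The 8 variables draw from only 8 values {1, 2, 3, 4, 5, 6, 7, 8}, so each is used; only E can be 4, hence E = 4.
The 7 still-open variables draw from only 7 values {1, 2, 3, 5, 6, 7, 8}, so each is used; only F can be 7, hence F = 7.
The 2 variables B and D are confined to {3, 5}, which locks those values in; drop them from H.
So 8 goes to H.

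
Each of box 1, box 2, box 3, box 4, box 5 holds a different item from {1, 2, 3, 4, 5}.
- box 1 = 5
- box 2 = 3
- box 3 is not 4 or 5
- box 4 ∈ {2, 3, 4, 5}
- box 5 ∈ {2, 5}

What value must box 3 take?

1

box 1 has just one choice, so box 1 = 5. Remove 5 from box 4, box 5.
box 2 must be 3 (only option left). Strike 3 from box 3, box 4.
That leaves box 5 = 2. So box 3, box 4 can't be 2.
So box 3 = 1.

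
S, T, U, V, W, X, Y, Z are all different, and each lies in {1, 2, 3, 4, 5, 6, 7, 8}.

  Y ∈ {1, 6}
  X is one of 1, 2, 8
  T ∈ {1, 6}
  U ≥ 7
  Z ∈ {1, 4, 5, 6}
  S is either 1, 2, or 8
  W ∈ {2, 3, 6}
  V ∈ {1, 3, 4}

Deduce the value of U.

7

The 8 variables draw from only 8 values {1, 2, 3, 4, 5, 6, 7, 8}, so each is used; only Z can be 5, hence Z = 5.
Among the 7 still-open variables, 4 fits only V (and all 7 values in {1, 2, 3, 4, 6, 7, 8} must be used), so V = 4.
Among the 6 still-open variables, 3 fits only W (and all 6 values in {1, 2, 3, 6, 7, 8} must be used), so W = 3.
Among the 5 still-open variables, 7 fits only U (and all 5 values in {1, 2, 6, 7, 8} must be used), so U = 7.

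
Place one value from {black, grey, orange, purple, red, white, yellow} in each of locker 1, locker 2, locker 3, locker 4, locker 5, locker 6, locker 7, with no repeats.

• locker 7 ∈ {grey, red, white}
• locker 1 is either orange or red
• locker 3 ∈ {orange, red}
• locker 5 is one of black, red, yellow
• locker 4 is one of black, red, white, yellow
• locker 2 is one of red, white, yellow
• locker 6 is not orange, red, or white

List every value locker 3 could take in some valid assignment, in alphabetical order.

The 7 variables together cover exactly {black, grey, orange, purple, red, white, yellow} — 7 values for 7 variables — and purple appears only in locker 6's list, so locker 6 = purple.
Among the 6 still-open variables, grey fits only locker 7 (and all 6 values in {black, grey, orange, red, white, yellow} must be used), so locker 7 = grey.
locker 1 and locker 3 between them cover only {orange, red} — a naked pair. Remove those values from locker 2, locker 4, locker 5.
No further eliminations apply; locker 3 can still be any of orange, red.

orange, red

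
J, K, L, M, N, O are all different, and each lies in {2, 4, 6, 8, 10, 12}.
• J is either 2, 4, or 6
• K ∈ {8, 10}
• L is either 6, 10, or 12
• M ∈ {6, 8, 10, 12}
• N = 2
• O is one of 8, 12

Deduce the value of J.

4

N has just one choice, so N = 2. Eliminate 2 elsewhere: J.
The 5 still-open variables draw from only 5 values {4, 6, 8, 10, 12}, so each is used; only J can be 4, hence J = 4.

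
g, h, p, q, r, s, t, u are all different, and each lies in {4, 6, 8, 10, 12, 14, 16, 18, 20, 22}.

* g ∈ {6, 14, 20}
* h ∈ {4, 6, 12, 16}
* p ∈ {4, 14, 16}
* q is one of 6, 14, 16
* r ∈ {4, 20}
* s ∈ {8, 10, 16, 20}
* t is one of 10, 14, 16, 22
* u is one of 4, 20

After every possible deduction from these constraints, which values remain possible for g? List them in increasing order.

r and u between them cover only {4, 20} — a naked pair. Remove those values from g, h, p, s.
g, p, q share exactly the 3 values {6, 14, 16}; by pigeonhole those values go to them, so strike 6, 14, 16 from h, s, t.
That leaves h = 12.
No further eliminations apply; g can still be any of 6, 14.

6, 14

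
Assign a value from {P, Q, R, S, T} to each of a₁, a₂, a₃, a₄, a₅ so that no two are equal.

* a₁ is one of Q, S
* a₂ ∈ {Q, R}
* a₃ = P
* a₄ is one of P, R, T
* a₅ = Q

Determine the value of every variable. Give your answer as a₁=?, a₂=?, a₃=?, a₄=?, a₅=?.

a₁=S, a₂=R, a₃=P, a₄=T, a₅=Q

a₃ must be P (only option left). Eliminate P elsewhere: a₄.
a₅ must be Q (only option left). Remove Q from a₁, a₂.
a₁ must be S (only option left).
a₂ has just one choice, so a₂ = R. Eliminate R elsewhere: a₄.
a₄ must be T (only option left).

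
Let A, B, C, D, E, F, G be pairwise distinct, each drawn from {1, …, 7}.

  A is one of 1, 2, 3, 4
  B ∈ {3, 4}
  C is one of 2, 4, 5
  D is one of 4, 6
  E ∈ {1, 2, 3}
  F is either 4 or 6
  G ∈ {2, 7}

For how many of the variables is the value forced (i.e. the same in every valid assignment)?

Among the 7 variables, 5 fits only C (and all 7 values in {1, 2, 3, 4, 5, 6, 7} must be used), so C = 5.
Among the 6 still-open variables, 7 fits only G (and all 6 values in {1, 2, 3, 4, 6, 7} must be used), so G = 7.
D and F share exactly the 2 values {4, 6}; by pigeonhole those values go to them, so strike 4, 6 from A, B.
B's domain is down to {3}, so B = 3. So A, E can't be 3.
Determined: B=3, C=5, G=7. The other variables each still have more than one consistent value. That makes 3.

3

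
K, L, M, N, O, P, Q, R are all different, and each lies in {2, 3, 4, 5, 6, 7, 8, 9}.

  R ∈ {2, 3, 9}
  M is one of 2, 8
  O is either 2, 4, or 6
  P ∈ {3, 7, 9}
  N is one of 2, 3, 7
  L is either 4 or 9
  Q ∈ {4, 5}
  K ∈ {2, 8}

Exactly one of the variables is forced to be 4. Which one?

The 8 variables draw from only 8 values {2, 3, 4, 5, 6, 7, 8, 9}, so each is used; only Q can be 5, hence Q = 5.
The 7 still-open variables together cover exactly {2, 3, 4, 6, 7, 8, 9} — 7 values for 7 variables — and 6 appears only in O's list, so O = 6.
The 6 still-open variables together cover exactly {2, 3, 4, 7, 8, 9} — 6 values for 6 variables — and 4 appears only in L's list, so L = 4.

L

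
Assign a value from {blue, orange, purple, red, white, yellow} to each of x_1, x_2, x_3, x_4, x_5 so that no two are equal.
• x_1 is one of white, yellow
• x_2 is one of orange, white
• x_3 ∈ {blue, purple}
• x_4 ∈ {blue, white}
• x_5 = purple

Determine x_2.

orange

x_5's domain is down to {purple}, so x_5 = purple. So x_3 can't be purple.
x_3 has just one choice, so x_3 = blue. Remove blue from x_4.
x_4's domain is down to {white}, so x_4 = white. Remove white from x_1, x_2.
So x_2 = orange.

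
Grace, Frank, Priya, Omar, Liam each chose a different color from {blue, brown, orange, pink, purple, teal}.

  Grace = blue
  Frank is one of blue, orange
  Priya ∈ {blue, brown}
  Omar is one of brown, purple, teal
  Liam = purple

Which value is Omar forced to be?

Grace's domain is down to {blue}, so Grace = blue. Eliminate blue elsewhere: Frank, Priya.
That leaves Frank = orange.
Priya has just one choice, so Priya = brown. Strike brown from Omar.
Liam's domain is down to {purple}, so Liam = purple. So Omar can't be purple.
So Omar = teal.

teal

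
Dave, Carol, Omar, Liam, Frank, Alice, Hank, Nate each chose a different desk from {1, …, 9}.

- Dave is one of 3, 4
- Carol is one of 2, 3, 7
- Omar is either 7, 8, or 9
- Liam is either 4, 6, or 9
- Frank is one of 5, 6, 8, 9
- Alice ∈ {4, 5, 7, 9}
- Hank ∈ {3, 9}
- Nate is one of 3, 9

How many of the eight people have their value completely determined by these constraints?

The 8 variables together cover exactly {2, 3, 4, 5, 6, 7, 8, 9} — 8 values for 8 variables — and 2 appears only in Carol's list, so Carol = 2.
The 2 variables Hank and Nate are confined to {3, 9}, which locks those values in; drop them from Dave, Omar, Liam, Frank, Alice.
Dave's domain is down to {4}, so Dave = 4. So Liam, Alice can't be 4.
Liam must be 6 (only option left). Remove 6 from Frank.
Determined: Dave=4, Carol=2, Liam=6. The other people each still have more than one consistent value. That makes 3.

3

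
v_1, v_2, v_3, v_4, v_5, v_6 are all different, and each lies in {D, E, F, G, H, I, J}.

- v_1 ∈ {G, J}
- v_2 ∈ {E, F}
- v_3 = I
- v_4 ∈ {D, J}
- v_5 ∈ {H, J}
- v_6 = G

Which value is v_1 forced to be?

v_3's domain is down to {I}, so v_3 = I.
v_6's domain is down to {G}, so v_6 = G. So v_1 can't be G.
So v_1 = J.

J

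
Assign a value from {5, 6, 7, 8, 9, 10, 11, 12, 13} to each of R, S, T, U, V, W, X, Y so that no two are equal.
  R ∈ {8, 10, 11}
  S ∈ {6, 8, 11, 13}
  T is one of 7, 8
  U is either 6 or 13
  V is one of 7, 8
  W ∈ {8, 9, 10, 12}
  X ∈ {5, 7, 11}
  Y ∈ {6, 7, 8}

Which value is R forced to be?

The 2 variables T and V are confined to {7, 8}, which locks those values in; drop them from R, S, W, X, Y.
That leaves Y = 6. So S, U can't be 6.
U must be 13 (only option left). Eliminate 13 elsewhere: S.
S must be 11 (only option left). Remove 11 from R, X.
So R = 10.

10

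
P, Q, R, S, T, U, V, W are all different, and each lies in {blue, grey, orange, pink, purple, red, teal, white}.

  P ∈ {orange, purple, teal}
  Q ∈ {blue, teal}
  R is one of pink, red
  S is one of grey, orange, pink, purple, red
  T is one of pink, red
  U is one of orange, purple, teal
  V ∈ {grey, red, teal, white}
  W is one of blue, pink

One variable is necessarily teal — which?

The 8 variables together cover exactly {blue, grey, orange, pink, purple, red, teal, white} — 8 values for 8 variables — and white appears only in V's list, so V = white.
The 7 still-open variables draw from only 7 values {blue, grey, orange, pink, purple, red, teal}, so each is used; only S can be grey, hence S = grey.
R and T share exactly the 2 values {pink, red}; by pigeonhole those values go to them, so strike pink, red from W.
W must be blue (only option left). Remove blue from Q.
So teal goes to Q.

Q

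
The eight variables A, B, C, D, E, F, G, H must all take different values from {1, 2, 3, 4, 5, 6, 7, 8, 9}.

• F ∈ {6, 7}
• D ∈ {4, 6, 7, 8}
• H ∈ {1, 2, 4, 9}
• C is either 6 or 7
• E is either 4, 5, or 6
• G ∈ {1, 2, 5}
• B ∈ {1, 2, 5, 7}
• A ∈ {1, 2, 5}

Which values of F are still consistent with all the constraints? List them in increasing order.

6, 7

The 8 variables draw from only 8 values {1, 2, 4, 5, 6, 7, 8, 9}, so each is used; only D can be 8, hence D = 8.
Among the 7 still-open variables, 9 fits only H (and all 7 values in {1, 2, 4, 5, 6, 7, 9} must be used), so H = 9.
Among the 6 still-open variables, 4 fits only E (and all 6 values in {1, 2, 4, 5, 6, 7} must be used), so E = 4.
C and F between them cover only {6, 7} — a naked pair. Remove those values from B.
No further eliminations apply; F can still be any of 6, 7.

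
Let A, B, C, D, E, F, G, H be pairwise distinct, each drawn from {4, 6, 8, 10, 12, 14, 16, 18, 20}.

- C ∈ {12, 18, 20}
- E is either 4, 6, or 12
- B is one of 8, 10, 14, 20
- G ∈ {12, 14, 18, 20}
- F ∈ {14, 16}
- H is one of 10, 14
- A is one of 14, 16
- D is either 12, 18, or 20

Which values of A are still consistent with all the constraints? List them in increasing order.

14, 16

A and F share exactly the 2 values {14, 16}; by pigeonhole those values go to them, so strike 14, 16 from B, G, H.
That leaves H = 10. Remove 10 from B.
C, D, G between them cover only {12, 18, 20} — a naked triple. Remove those values from B, E.
B's domain is down to {8}, so B = 8.
No further eliminations apply; A can still be any of 14, 16.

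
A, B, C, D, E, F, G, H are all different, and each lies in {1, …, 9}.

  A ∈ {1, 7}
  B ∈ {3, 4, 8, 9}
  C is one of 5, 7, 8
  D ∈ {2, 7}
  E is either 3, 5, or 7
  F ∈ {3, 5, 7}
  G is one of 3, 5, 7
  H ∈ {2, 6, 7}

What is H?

6

E, F, G share exactly the 3 values {3, 5, 7}; by pigeonhole those values go to them, so strike 3, 5, 7 from A, B, C, D, H.
A has just one choice, so A = 1.
C has just one choice, so C = 8. Strike 8 from B.
That leaves D = 2. Strike 2 from H.
So H = 6.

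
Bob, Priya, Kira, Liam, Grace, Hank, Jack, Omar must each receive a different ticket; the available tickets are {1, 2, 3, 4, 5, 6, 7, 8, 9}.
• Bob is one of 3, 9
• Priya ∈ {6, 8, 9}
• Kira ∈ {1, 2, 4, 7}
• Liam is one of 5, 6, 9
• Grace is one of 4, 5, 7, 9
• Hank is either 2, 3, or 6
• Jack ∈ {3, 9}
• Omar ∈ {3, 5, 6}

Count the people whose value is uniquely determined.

Bob and Jack share exactly the 2 values {3, 9}; by pigeonhole those values go to them, so strike 3, 9 from Priya, Liam, Grace, Hank, Omar.
Liam and Omar between them cover only {5, 6} — a naked pair. Remove those values from Priya, Grace, Hank.
Priya must be 8 (only option left).
That leaves Hank = 2. Remove 2 from Kira.
Determined: Priya=8, Hank=2. The other people each still have more than one consistent value. That makes 2.

2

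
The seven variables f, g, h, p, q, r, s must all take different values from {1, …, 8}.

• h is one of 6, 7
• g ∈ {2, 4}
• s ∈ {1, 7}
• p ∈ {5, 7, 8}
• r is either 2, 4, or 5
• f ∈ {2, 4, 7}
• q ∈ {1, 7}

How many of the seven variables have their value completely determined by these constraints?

The 7 variables draw from only 7 values {1, 2, 4, 5, 6, 7, 8}, so each is used; only h can be 6, hence h = 6.
The 6 still-open variables draw from only 6 values {1, 2, 4, 5, 7, 8}, so each is used; only p can be 8, hence p = 8.
The 5 still-open variables draw from only 5 values {1, 2, 4, 5, 7}, so each is used; only r can be 5, hence r = 5.
q and s between them cover only {1, 7} — a naked pair. Remove those values from f.
Determined: h=6, p=8, r=5. The other variables each still have more than one consistent value. That makes 3.

3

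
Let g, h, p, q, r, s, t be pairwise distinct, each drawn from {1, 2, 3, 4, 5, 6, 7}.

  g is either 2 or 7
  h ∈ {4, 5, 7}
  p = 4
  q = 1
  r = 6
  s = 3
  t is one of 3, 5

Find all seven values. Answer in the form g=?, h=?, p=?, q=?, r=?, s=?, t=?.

g=2, h=7, p=4, q=1, r=6, s=3, t=5

p must be 4 (only option left). Strike 4 from h.
q must be 1 (only option left).
r must be 6 (only option left).
That leaves s = 3. Strike 3 from t.
t must be 5 (only option left). So h can't be 5.
h has just one choice, so h = 7. Eliminate 7 elsewhere: g.
That leaves g = 2.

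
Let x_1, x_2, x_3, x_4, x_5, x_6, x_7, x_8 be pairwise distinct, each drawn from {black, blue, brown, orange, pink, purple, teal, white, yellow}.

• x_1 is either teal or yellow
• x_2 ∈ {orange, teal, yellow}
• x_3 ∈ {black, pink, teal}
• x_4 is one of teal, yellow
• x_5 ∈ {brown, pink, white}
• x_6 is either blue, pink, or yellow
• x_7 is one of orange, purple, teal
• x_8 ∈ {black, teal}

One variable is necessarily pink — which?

x_1 and x_4 share exactly the 2 values {teal, yellow}; by pigeonhole those values go to them, so strike teal, yellow from x_2, x_3, x_6, x_7, x_8.
x_2's domain is down to {orange}, so x_2 = orange. So x_7 can't be orange.
That leaves x_7 = purple.
x_8 must be black (only option left). Strike black from x_3.
So pink goes to x_3.

x_3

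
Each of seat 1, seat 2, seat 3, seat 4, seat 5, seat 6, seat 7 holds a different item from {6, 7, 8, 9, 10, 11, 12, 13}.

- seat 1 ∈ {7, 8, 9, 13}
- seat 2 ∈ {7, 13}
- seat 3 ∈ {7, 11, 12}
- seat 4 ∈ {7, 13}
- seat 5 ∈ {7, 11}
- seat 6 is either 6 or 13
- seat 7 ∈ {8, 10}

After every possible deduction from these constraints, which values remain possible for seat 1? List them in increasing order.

8, 9

The 2 variables seat 2 and seat 4 are confined to {7, 13}, which locks those values in; drop them from seat 1, seat 3, seat 5, seat 6.
That leaves seat 5 = 11. Remove 11 from seat 3.
seat 6's domain is down to {6}, so seat 6 = 6.
seat 3 has just one choice, so seat 3 = 12.
No further eliminations apply; seat 1 can still be any of 8, 9.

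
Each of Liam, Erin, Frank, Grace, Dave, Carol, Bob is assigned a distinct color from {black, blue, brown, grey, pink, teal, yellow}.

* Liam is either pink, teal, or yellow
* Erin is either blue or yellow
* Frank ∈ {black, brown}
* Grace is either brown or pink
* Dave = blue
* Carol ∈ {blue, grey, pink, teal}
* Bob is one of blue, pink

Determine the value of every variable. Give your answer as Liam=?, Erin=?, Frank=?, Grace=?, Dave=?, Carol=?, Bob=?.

Liam=teal, Erin=yellow, Frank=black, Grace=brown, Dave=blue, Carol=grey, Bob=pink

Dave's domain is down to {blue}, so Dave = blue. So Erin, Carol, Bob can't be blue.
That leaves Bob = pink. Remove pink from Liam, Grace, Carol.
Erin must be yellow (only option left). Eliminate yellow elsewhere: Liam.
Grace must be brown (only option left). So Frank can't be brown.
Liam has just one choice, so Liam = teal. Remove teal from Carol.
Frank must be black (only option left).
Carol must be grey (only option left).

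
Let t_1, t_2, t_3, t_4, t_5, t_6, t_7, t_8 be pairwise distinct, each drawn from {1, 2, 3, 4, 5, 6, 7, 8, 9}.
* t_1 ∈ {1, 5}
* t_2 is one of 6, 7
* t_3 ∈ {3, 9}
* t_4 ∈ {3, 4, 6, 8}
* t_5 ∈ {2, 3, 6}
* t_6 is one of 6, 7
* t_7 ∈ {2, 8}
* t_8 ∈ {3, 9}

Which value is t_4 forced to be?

4

The 2 variables t_2 and t_6 are confined to {6, 7}, which locks those values in; drop them from t_4, t_5.
t_3 and t_8 between them cover only {3, 9} — a naked pair. Remove those values from t_4, t_5.
t_5 must be 2 (only option left). Eliminate 2 elsewhere: t_7.
t_7's domain is down to {8}, so t_7 = 8. Remove 8 from t_4.
So t_4 = 4.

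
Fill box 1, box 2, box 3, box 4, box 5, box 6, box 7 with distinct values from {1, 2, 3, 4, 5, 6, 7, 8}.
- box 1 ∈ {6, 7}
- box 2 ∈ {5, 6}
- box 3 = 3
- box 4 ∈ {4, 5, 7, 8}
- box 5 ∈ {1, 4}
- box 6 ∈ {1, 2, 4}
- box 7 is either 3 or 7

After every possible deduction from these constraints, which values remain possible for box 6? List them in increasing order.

box 3 must be 3 (only option left). Eliminate 3 elsewhere: box 7.
That leaves box 7 = 7. Eliminate 7 elsewhere: box 1, box 4.
box 1 must be 6 (only option left). Strike 6 from box 2.
box 2's domain is down to {5}, so box 2 = 5. Remove 5 from box 4.
No further eliminations apply; box 6 can still be any of 1, 2, 4.

1, 2, 4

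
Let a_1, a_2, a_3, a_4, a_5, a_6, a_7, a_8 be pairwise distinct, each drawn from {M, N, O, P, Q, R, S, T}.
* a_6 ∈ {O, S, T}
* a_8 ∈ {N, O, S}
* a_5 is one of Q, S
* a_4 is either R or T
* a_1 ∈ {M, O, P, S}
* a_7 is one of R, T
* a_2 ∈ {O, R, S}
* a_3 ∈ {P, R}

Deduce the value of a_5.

The 8 variables together cover exactly {M, N, O, P, Q, R, S, T} — 8 values for 8 variables — and M appears only in a_1's list, so a_1 = M.
The 7 still-open variables draw from only 7 values {N, O, P, Q, R, S, T}, so each is used; only a_8 can be N, hence a_8 = N.
The 6 still-open variables draw from only 6 values {O, P, Q, R, S, T}, so each is used; only a_3 can be P, hence a_3 = P.
Among the 5 still-open variables, Q fits only a_5 (and all 5 values in {O, Q, R, S, T} must be used), so a_5 = Q.

Q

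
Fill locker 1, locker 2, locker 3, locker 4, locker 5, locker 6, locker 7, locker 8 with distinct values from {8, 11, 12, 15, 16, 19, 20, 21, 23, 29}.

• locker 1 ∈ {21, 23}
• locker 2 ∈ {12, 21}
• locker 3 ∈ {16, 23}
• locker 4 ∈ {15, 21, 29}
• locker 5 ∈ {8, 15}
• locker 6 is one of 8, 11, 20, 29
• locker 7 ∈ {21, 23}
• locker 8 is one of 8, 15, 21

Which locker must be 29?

locker 4

locker 1 and locker 7 share exactly the 2 values {21, 23}; by pigeonhole those values go to them, so strike 21, 23 from locker 2, locker 3, locker 4, locker 8.
locker 2 must be 12 (only option left).
locker 3's domain is down to {16}, so locker 3 = 16.
The 2 variables locker 5 and locker 8 are confined to {8, 15}, which locks those values in; drop them from locker 4, locker 6.
So 29 goes to locker 4.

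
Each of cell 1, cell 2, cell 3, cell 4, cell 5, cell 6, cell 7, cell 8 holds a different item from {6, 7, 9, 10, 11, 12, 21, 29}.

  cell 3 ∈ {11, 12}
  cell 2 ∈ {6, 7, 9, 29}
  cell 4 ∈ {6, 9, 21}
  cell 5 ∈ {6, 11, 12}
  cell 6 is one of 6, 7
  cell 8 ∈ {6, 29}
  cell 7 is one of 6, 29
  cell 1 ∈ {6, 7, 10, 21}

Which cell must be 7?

Among the 8 variables, 10 fits only cell 1 (and all 8 values in {6, 7, 9, 10, 11, 12, 21, 29} must be used), so cell 1 = 10.
Among the 7 still-open variables, 21 fits only cell 4 (and all 7 values in {6, 7, 9, 11, 12, 21, 29} must be used), so cell 4 = 21.
The 6 still-open variables together cover exactly {6, 7, 9, 11, 12, 29} — 6 values for 6 variables — and 9 appears only in cell 2's list, so cell 2 = 9.
The 5 still-open variables together cover exactly {6, 7, 11, 12, 29} — 5 values for 5 variables — and 7 appears only in cell 6's list, so cell 6 = 7.

cell 6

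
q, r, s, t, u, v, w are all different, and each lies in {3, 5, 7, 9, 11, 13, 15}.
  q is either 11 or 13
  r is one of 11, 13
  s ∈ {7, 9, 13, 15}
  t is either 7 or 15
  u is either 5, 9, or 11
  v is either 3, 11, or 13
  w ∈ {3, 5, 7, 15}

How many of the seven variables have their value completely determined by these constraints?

q and r share exactly the 2 values {11, 13}; by pigeonhole those values go to them, so strike 11, 13 from s, u, v.
v's domain is down to {3}, so v = 3. Remove 3 from w.
Determined: v=3. The other variables each still have more than one consistent value. That makes 1.

1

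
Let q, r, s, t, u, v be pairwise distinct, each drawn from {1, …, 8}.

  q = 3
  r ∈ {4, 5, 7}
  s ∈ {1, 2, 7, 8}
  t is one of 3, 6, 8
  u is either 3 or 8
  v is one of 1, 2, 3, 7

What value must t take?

6

q must be 3 (only option left). Eliminate 3 elsewhere: t, u, v.
u must be 8 (only option left). So s, t can't be 8.
So t = 6.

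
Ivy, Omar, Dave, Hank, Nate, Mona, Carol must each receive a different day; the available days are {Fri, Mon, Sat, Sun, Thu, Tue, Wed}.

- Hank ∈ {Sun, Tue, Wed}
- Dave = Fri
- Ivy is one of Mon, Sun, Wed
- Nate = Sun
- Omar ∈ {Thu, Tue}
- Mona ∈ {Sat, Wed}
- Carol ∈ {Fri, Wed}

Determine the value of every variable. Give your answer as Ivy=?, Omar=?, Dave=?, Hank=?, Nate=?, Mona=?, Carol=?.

Ivy=Mon, Omar=Thu, Dave=Fri, Hank=Tue, Nate=Sun, Mona=Sat, Carol=Wed

Dave has just one choice, so Dave = Fri. Remove Fri from Carol.
That leaves Nate = Sun. So Ivy, Hank can't be Sun.
Carol's domain is down to {Wed}, so Carol = Wed. Strike Wed from Ivy, Hank, Mona.
Ivy has just one choice, so Ivy = Mon.
Hank's domain is down to {Tue}, so Hank = Tue. Eliminate Tue elsewhere: Omar.
Mona's domain is down to {Sat}, so Mona = Sat.
Omar's domain is down to {Thu}, so Omar = Thu.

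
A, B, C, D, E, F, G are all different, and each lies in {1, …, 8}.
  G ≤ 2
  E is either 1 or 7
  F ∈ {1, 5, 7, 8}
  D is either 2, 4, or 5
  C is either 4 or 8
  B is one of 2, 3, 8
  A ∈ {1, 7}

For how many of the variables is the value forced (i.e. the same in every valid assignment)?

Among the 7 variables, 3 fits only B (and all 7 values in {1, 2, 3, 4, 5, 7, 8} must be used), so B = 3.
The 2 variables A and E are confined to {1, 7}, which locks those values in; drop them from F, G.
G's domain is down to {2}, so G = 2. Eliminate 2 elsewhere: D.
Determined: B=3, G=2. The other variables each still have more than one consistent value. That makes 2.

2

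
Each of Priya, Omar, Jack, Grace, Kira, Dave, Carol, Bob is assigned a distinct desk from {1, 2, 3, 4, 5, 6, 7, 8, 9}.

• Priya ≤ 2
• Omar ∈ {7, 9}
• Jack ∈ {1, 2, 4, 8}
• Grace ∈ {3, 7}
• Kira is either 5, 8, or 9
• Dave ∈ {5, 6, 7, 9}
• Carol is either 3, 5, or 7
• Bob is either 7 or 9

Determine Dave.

6

Omar and Bob share exactly the 2 values {7, 9}; by pigeonhole those values go to them, so strike 7, 9 from Grace, Kira, Dave, Carol.
Grace must be 3 (only option left). So Carol can't be 3.
Carol's domain is down to {5}, so Carol = 5. Strike 5 from Kira, Dave.
So Dave = 6.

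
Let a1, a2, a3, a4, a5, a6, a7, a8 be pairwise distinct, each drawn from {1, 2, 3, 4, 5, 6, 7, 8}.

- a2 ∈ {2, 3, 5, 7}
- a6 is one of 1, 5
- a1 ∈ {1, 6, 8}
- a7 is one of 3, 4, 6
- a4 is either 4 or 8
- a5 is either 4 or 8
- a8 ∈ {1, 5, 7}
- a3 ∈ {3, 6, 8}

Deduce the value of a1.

The 8 variables draw from only 8 values {1, 2, 3, 4, 5, 6, 7, 8}, so each is used; only a2 can be 2, hence a2 = 2.
The 7 still-open variables together cover exactly {1, 3, 4, 5, 6, 7, 8} — 7 values for 7 variables — and 7 appears only in a8's list, so a8 = 7.
Among the 6 still-open variables, 5 fits only a6 (and all 6 values in {1, 3, 4, 5, 6, 8} must be used), so a6 = 5.
The 5 still-open variables together cover exactly {1, 3, 4, 6, 8} — 5 values for 5 variables — and 1 appears only in a1's list, so a1 = 1.

1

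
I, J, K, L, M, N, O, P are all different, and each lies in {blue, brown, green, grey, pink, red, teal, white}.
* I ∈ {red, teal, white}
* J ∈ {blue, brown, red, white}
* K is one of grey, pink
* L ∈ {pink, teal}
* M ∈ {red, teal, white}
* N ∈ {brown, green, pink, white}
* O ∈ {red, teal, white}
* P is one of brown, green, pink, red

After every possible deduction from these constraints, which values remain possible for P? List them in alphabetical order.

Among the 8 variables, blue fits only J (and all 8 values in {blue, brown, green, grey, pink, red, teal, white} must be used), so J = blue.
Among the 7 still-open variables, grey fits only K (and all 7 values in {brown, green, grey, pink, red, teal, white} must be used), so K = grey.
I, M, O share exactly the 3 values {red, teal, white}; by pigeonhole those values go to them, so strike red, teal, white from L, N, P.
L's domain is down to {pink}, so L = pink. Remove pink from N, P.
No further eliminations apply; P can still be any of brown, green.

brown, green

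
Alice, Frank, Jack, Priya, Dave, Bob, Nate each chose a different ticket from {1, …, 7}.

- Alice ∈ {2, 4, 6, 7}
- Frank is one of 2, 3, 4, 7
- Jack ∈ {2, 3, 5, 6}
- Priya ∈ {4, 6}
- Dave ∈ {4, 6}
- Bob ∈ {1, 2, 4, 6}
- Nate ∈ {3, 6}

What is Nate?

3

Among the 7 variables, 1 fits only Bob (and all 7 values in {1, 2, 3, 4, 5, 6, 7} must be used), so Bob = 1.
The 6 still-open variables draw from only 6 values {2, 3, 4, 5, 6, 7}, so each is used; only Jack can be 5, hence Jack = 5.
Priya and Dave between them cover only {4, 6} — a naked pair. Remove those values from Alice, Frank, Nate.
So Nate = 3.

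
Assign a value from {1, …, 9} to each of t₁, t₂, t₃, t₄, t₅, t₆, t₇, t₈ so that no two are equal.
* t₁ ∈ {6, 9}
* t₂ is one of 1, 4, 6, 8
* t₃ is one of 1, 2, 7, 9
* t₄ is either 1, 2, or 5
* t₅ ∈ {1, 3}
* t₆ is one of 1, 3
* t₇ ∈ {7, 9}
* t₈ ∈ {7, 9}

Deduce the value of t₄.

5

t₅ and t₆ between them cover only {1, 3} — a naked pair. Remove those values from t₂, t₃, t₄.
t₇ and t₈ between them cover only {7, 9} — a naked pair. Remove those values from t₁, t₃.
t₁'s domain is down to {6}, so t₁ = 6. Strike 6 from t₂.
t₃ has just one choice, so t₃ = 2. Remove 2 from t₄.
So t₄ = 5.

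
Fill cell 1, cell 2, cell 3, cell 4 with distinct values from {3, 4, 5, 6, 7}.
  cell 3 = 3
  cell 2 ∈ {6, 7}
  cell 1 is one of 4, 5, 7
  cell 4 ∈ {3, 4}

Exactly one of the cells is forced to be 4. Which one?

cell 4

cell 3 must be 3 (only option left). Eliminate 3 elsewhere: cell 4.
So 4 goes to cell 4.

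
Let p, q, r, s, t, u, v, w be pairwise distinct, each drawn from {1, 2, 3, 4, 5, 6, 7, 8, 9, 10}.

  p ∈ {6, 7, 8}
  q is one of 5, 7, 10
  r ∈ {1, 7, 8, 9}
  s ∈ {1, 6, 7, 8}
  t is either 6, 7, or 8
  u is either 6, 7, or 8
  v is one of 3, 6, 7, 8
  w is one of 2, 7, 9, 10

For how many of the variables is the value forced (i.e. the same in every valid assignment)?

p, t, u share exactly the 3 values {6, 7, 8}; by pigeonhole those values go to them, so strike 6, 7, 8 from q, r, s, v, w.
s must be 1 (only option left). Remove 1 from r.
That leaves v = 3.
r must be 9 (only option left). So w can't be 9.
Determined: r=9, s=1, v=3. The other variables each still have more than one consistent value. That makes 3.

3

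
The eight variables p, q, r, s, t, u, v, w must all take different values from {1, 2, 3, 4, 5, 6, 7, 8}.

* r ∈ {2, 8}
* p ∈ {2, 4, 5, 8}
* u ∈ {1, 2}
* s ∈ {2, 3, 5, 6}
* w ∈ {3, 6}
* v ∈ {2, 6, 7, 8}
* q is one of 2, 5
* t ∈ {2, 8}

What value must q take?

Among the 8 variables, 1 fits only u (and all 8 values in {1, 2, 3, 4, 5, 6, 7, 8} must be used), so u = 1.
The 7 still-open variables draw from only 7 values {2, 3, 4, 5, 6, 7, 8}, so each is used; only p can be 4, hence p = 4.
The 6 still-open variables together cover exactly {2, 3, 5, 6, 7, 8} — 6 values for 6 variables — and 7 appears only in v's list, so v = 7.
r and t between them cover only {2, 8} — a naked pair. Remove those values from q, s.
So q = 5.

5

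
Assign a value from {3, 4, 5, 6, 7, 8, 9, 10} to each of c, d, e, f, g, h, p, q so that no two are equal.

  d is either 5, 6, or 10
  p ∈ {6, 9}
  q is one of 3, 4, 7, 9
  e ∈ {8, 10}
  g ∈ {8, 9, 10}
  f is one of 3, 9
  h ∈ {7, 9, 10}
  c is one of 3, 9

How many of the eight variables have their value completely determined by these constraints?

The 8 variables draw from only 8 values {3, 4, 5, 6, 7, 8, 9, 10}, so each is used; only q can be 4, hence q = 4.
The 7 still-open variables together cover exactly {3, 5, 6, 7, 8, 9, 10} — 7 values for 7 variables — and 5 appears only in d's list, so d = 5.
The 6 still-open variables together cover exactly {3, 6, 7, 8, 9, 10} — 6 values for 6 variables — and 6 appears only in p's list, so p = 6.
Among the 5 still-open variables, 7 fits only h (and all 5 values in {3, 7, 8, 9, 10} must be used), so h = 7.
c and f between them cover only {3, 9} — a naked pair. Remove those values from g.
Determined: d=5, h=7, p=6, q=4. The other variables each still have more than one consistent value. That makes 4.

4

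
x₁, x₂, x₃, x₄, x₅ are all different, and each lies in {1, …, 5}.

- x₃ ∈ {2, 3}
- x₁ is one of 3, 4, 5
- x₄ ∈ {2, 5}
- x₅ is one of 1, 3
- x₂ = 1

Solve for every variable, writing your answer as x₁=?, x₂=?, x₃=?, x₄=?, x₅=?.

x₁=4, x₂=1, x₃=2, x₄=5, x₅=3

x₂ must be 1 (only option left). Eliminate 1 elsewhere: x₅.
x₅ has just one choice, so x₅ = 3. Eliminate 3 elsewhere: x₁, x₃.
x₃ has just one choice, so x₃ = 2. Eliminate 2 elsewhere: x₄.
x₄ has just one choice, so x₄ = 5. Remove 5 from x₁.
x₁ has just one choice, so x₁ = 4.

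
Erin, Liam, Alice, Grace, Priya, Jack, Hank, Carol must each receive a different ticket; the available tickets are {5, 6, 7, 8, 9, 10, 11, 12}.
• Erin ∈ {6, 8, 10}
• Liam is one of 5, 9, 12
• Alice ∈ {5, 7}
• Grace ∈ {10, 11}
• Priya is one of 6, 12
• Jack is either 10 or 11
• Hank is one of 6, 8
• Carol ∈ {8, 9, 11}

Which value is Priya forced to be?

The 8 variables together cover exactly {5, 6, 7, 8, 9, 10, 11, 12} — 8 values for 8 variables — and 7 appears only in Alice's list, so Alice = 7.
Among the 7 still-open variables, 5 fits only Liam (and all 7 values in {5, 6, 8, 9, 10, 11, 12} must be used), so Liam = 5.
The 6 still-open variables draw from only 6 values {6, 8, 9, 10, 11, 12}, so each is used; only Carol can be 9, hence Carol = 9.
The 5 still-open variables draw from only 5 values {6, 8, 10, 11, 12}, so each is used; only Priya can be 12, hence Priya = 12.

12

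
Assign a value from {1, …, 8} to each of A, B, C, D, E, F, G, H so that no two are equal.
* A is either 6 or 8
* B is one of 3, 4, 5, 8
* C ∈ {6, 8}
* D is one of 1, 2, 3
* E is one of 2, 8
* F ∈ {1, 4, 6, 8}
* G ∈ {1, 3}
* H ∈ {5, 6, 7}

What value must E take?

The 8 variables together cover exactly {1, 2, 3, 4, 5, 6, 7, 8} — 8 values for 8 variables — and 7 appears only in H's list, so H = 7.
The 7 still-open variables draw from only 7 values {1, 2, 3, 4, 5, 6, 8}, so each is used; only B can be 5, hence B = 5.
Among the 6 still-open variables, 4 fits only F (and all 6 values in {1, 2, 3, 4, 6, 8} must be used), so F = 4.
The 2 variables A and C are confined to {6, 8}, which locks those values in; drop them from E.
So E = 2.

2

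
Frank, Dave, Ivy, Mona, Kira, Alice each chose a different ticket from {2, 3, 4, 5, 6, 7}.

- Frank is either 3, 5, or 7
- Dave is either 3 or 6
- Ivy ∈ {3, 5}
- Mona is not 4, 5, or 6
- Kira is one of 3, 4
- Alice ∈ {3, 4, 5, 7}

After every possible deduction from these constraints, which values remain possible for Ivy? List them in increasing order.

The 6 variables together cover exactly {2, 3, 4, 5, 6, 7} — 6 values for 6 variables — and 2 appears only in Mona's list, so Mona = 2.
The 5 still-open variables together cover exactly {3, 4, 5, 6, 7} — 5 values for 5 variables — and 6 appears only in Dave's list, so Dave = 6.
No further eliminations apply; Ivy can still be any of 3, 5.

3, 5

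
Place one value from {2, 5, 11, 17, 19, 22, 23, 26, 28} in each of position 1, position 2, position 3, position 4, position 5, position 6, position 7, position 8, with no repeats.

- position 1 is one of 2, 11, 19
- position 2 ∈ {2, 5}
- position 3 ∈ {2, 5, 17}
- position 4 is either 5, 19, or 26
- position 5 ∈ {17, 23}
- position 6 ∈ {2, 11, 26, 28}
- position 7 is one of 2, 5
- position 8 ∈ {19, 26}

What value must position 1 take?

11

The 8 variables together cover exactly {2, 5, 11, 17, 19, 23, 26, 28} — 8 values for 8 variables — and 23 appears only in position 5's list, so position 5 = 23.
The 7 still-open variables draw from only 7 values {2, 5, 11, 17, 19, 26, 28}, so each is used; only position 3 can be 17, hence position 3 = 17.
Among the 6 still-open variables, 28 fits only position 6 (and all 6 values in {2, 5, 11, 19, 26, 28} must be used), so position 6 = 28.
The 5 still-open variables together cover exactly {2, 5, 11, 19, 26} — 5 values for 5 variables — and 11 appears only in position 1's list, so position 1 = 11.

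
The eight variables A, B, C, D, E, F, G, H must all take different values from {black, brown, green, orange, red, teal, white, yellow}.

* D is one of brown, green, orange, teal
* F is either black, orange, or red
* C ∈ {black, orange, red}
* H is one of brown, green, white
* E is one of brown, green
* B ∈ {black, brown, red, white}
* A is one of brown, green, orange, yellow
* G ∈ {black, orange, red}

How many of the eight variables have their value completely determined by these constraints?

2

Among the 8 variables, teal fits only D (and all 8 values in {black, brown, green, orange, red, teal, white, yellow} must be used), so D = teal.
The 7 still-open variables together cover exactly {black, brown, green, orange, red, white, yellow} — 7 values for 7 variables — and yellow appears only in A's list, so A = yellow.
C, F, G between them cover only {black, orange, red} — a naked triple. Remove those values from B.
Determined: A=yellow, D=teal. The other variables each still have more than one consistent value. That makes 2.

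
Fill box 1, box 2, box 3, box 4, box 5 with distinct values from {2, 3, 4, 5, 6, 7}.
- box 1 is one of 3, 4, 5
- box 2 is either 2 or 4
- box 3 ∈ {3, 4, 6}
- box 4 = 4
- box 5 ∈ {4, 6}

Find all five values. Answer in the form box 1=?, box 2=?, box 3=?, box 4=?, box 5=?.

box 1=5, box 2=2, box 3=3, box 4=4, box 5=6

box 4's domain is down to {4}, so box 4 = 4. So box 1, box 2, box 3, box 5 can't be 4.
box 5 has just one choice, so box 5 = 6. So box 3 can't be 6.
That leaves box 2 = 2.
That leaves box 3 = 3. Remove 3 from box 1.
box 1 must be 5 (only option left).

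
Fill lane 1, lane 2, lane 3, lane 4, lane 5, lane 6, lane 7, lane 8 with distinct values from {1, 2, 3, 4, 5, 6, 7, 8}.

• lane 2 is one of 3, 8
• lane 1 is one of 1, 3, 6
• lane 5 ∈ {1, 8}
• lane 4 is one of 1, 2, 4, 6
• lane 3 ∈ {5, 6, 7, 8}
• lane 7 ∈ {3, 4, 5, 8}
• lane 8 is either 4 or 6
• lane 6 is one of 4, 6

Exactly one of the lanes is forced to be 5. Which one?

lane 7

The 8 variables draw from only 8 values {1, 2, 3, 4, 5, 6, 7, 8}, so each is used; only lane 4 can be 2, hence lane 4 = 2.
The 7 still-open variables together cover exactly {1, 3, 4, 5, 6, 7, 8} — 7 values for 7 variables — and 7 appears only in lane 3's list, so lane 3 = 7.
Among the 6 still-open variables, 5 fits only lane 7 (and all 6 values in {1, 3, 4, 5, 6, 8} must be used), so lane 7 = 5.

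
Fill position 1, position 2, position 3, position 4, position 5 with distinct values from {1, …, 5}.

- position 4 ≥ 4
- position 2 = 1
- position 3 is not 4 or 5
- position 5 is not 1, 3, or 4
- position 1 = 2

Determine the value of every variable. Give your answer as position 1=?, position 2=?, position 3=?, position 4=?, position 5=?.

position 1=2, position 2=1, position 3=3, position 4=4, position 5=5

position 1 has just one choice, so position 1 = 2. Strike 2 from position 3, position 5.
position 2 has just one choice, so position 2 = 1. Remove 1 from position 3.
position 3 must be 3 (only option left).
position 5's domain is down to {5}, so position 5 = 5. So position 4 can't be 5.
position 4 must be 4 (only option left).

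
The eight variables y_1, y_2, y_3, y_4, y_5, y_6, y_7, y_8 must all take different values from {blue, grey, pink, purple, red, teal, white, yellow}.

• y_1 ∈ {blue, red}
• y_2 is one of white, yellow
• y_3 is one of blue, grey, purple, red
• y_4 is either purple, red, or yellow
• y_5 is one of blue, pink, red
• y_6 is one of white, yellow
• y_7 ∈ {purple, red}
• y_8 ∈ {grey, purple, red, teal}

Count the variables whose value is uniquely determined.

The 8 variables together cover exactly {blue, grey, pink, purple, red, teal, white, yellow} — 8 values for 8 variables — and pink appears only in y_5's list, so y_5 = pink.
The 7 still-open variables together cover exactly {blue, grey, purple, red, teal, white, yellow} — 7 values for 7 variables — and teal appears only in y_8's list, so y_8 = teal.
Among the 6 still-open variables, grey fits only y_3 (and all 6 values in {blue, grey, purple, red, white, yellow} must be used), so y_3 = grey.
The 5 still-open variables together cover exactly {blue, purple, red, white, yellow} — 5 values for 5 variables — and blue appears only in y_1's list, so y_1 = blue.
y_2 and y_6 share exactly the 2 values {white, yellow}; by pigeonhole those values go to them, so strike white, yellow from y_4.
Determined: y_1=blue, y_3=grey, y_5=pink, y_8=teal. The other variables each still have more than one consistent value. That makes 4.

4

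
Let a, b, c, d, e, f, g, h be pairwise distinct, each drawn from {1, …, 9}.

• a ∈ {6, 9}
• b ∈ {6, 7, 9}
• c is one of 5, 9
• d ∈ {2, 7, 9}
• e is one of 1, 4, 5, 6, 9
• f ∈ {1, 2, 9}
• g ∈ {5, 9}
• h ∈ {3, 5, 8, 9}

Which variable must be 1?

The 2 variables c and g are confined to {5, 9}, which locks those values in; drop them from a, b, d, e, f, h.
a must be 6 (only option left). Eliminate 6 elsewhere: b, e.
b has just one choice, so b = 7. Remove 7 from d.
d's domain is down to {2}, so d = 2. So f can't be 2.
So 1 goes to f.

f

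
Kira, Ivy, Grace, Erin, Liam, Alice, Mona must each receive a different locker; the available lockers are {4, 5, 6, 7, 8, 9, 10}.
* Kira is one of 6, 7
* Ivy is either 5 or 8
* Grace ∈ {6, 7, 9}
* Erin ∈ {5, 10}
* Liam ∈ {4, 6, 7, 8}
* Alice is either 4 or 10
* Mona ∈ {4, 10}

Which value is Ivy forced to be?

8

The 7 variables draw from only 7 values {4, 5, 6, 7, 8, 9, 10}, so each is used; only Grace can be 9, hence Grace = 9.
Alice and Mona between them cover only {4, 10} — a naked pair. Remove those values from Erin, Liam.
Erin has just one choice, so Erin = 5. Eliminate 5 elsewhere: Ivy.
So Ivy = 8.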